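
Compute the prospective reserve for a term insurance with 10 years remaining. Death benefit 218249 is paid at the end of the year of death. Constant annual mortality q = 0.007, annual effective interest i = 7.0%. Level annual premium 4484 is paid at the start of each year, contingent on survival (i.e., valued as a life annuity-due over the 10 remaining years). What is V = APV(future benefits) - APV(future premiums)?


v = 1/(1+i) = 0.934579
APV(future benefits) per unit = sum_{k=0}^{9} k_p_x * q * v^(k+1) = 0.04783
APV(future benefits) = 218249 * 0.04783 = 10438.9472
Life annuity-due factor ä_{x:10} = sum_{k=0}^{9} k_p_x * v^k = 7.311225
APV(future premiums) = 4484 * 7.311225 = 32783.535
V = 10438.9472 - 32783.535
= -22344.5878


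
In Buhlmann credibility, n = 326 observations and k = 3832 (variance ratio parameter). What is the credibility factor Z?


Z = n / (n + k)
= 326 / (326 + 3832)
= 326 / 4158
= 0.0784


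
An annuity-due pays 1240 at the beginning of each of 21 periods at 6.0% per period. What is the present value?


PV_due = PMT * (1-(1+i)^(-n))/i * (1+i)
PV_immediate = 14587.455
PV_due = 14587.455 * 1.06
= 15462.7023


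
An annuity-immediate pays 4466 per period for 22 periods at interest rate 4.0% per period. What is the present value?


PV = PMT * (1 - (1+i)^(-n)) / i
= 4466 * (1 - (1+0.04)^(-22)) / 0.04
= 4466 * (1 - 0.421955) / 0.04
= 4466 * 14.451115
= 64538.6811


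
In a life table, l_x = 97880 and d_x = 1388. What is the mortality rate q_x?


q_x = d_x / l_x
= 1388 / 97880
= 0.0142


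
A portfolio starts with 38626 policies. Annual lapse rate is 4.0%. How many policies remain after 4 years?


remaining = initial * (1 - lapse)^years
= 38626 * (1 - 0.04)^4
= 38626 * 0.849347
= 32806.8602


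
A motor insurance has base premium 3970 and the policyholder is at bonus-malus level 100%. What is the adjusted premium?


adjusted = base * BM_level / 100
= 3970 * 100 / 100
= 3970 * 1.0
= 3970.0


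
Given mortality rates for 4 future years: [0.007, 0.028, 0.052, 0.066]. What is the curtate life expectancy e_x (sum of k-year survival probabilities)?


e_x = sum_{k=1}^{n} k_p_x
k_p_x values:
  1_p_x = 0.993
  2_p_x = 0.965196
  3_p_x = 0.915006
  4_p_x = 0.854615
e_x = 3.7278


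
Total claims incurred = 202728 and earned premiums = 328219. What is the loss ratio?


Loss ratio = claims / premiums
= 202728 / 328219
= 0.6177


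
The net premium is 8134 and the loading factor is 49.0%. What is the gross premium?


Gross = net * (1 + loading)
= 8134 * (1 + 0.49)
= 8134 * 1.49
= 12119.66


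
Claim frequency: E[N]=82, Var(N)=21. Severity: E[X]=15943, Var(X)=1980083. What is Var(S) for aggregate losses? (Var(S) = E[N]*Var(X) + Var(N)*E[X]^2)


Var(S) = E[N]*Var(X) + Var(N)*E[X]^2
= 82*1980083 + 21*15943^2
= 162366806 + 5337764229
= 5.5001e+09


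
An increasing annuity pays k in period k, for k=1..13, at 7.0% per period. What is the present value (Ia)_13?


(Ia)_n = sum_{k=1}^{n} k * v^k, v = 1/(1+i)
v = 0.934579
Sum computed term by term:
(Ia)_13 = 50.6878


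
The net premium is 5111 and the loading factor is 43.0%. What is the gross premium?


Gross = net * (1 + loading)
= 5111 * (1 + 0.43)
= 5111 * 1.43
= 7308.73


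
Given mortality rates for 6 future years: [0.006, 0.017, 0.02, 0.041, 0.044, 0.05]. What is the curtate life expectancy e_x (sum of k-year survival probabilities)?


e_x = sum_{k=1}^{n} k_p_x
k_p_x values:
  1_p_x = 0.994
  2_p_x = 0.977102
  3_p_x = 0.95756
  4_p_x = 0.9183
  5_p_x = 0.877895
  6_p_x = 0.834
e_x = 5.5589


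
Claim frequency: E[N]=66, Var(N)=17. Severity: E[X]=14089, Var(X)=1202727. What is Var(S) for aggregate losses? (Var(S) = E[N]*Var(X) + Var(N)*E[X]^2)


Var(S) = E[N]*Var(X) + Var(N)*E[X]^2
= 66*1202727 + 17*14089^2
= 79379982 + 3374498657
= 3.4539e+09


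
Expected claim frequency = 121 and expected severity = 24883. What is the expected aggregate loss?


E[S] = E[N] * E[X]
= 121 * 24883
= 3.0108e+06


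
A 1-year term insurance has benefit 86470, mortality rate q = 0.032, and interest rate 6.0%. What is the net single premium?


NSP = benefit * q * v
v = 1/(1+i) = 0.943396
NSP = 86470 * 0.032 * 0.943396
= 2610.4151


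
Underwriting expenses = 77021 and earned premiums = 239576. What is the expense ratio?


Expense ratio = expenses / premiums
= 77021 / 239576
= 0.3215


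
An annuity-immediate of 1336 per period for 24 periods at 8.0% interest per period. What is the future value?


FV = PMT * ((1+i)^n - 1) / i
= 1336 * ((1.08)^24 - 1) / 0.08
= 1336 * (6.341181 - 1) / 0.08
= 89197.7183


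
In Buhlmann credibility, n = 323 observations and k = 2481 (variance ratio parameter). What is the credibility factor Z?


Z = n / (n + k)
= 323 / (323 + 2481)
= 323 / 2804
= 0.1152


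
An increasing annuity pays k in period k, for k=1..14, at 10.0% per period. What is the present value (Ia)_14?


(Ia)_n = sum_{k=1}^{n} k * v^k, v = 1/(1+i)
v = 0.909091
Sum computed term by term:
(Ia)_14 = 44.1672


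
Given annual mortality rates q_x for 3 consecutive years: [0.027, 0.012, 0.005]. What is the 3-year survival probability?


p_k = 1 - q_k for each year
Survival = product of (1 - q_k)
= 0.973 * 0.988 * 0.995
= 0.9565


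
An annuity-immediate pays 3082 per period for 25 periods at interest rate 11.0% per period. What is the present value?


PV = PMT * (1 - (1+i)^(-n)) / i
= 3082 * (1 - (1+0.11)^(-25)) / 0.11
= 3082 * (1 - 0.073608) / 0.11
= 3082 * 8.421745
= 25955.8171


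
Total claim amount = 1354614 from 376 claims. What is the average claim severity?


severity = total / number
= 1354614 / 376
= 3602.6968


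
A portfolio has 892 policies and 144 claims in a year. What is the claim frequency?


frequency = claims / policies
= 144 / 892
= 0.1614


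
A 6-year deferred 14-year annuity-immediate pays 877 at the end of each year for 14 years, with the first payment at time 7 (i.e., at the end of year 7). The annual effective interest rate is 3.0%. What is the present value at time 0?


PV at time 6 of the 14-year annuity-immediate:
a_n = 877 * (1-(1+0.03)^(-14))/0.03 = 9906.6561
Discount back 6 years to time 0:
PV = 9906.6561 * (1+0.03)^(-6)
= 9906.6561 * 0.837484
= 8296.6686


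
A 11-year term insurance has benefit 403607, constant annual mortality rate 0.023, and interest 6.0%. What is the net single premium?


NSP = benefit * sum_{k=0}^{n-1} k_p_x * q * v^(k+1)
With constant q=0.023, v=0.943396
Sum = 0.164096
NSP = 403607 * 0.164096
= 66230.3784


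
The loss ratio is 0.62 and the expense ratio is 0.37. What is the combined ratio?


Combined ratio = loss ratio + expense ratio
= 0.62 + 0.37
= 0.99


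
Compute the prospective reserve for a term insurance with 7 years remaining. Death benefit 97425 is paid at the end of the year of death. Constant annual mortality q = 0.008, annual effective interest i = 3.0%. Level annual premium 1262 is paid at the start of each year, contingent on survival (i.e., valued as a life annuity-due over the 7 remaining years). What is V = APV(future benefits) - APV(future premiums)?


v = 1/(1+i) = 0.970874
APV(future benefits) per unit = sum_{k=0}^{6} k_p_x * q * v^(k+1) = 0.048708
APV(future benefits) = 97425 * 0.048708 = 4745.3825
Life annuity-due factor ä_{x:7} = sum_{k=0}^{6} k_p_x * v^k = 6.271162
APV(future premiums) = 1262 * 6.271162 = 7914.2069
V = 4745.3825 - 7914.2069
= -3168.8244


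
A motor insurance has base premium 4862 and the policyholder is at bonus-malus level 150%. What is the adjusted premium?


adjusted = base * BM_level / 100
= 4862 * 150 / 100
= 4862 * 1.5
= 7293.0


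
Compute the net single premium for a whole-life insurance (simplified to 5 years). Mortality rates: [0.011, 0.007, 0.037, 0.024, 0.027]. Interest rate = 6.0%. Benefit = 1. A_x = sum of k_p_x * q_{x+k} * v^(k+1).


v = 0.943396
Year 0: k_p_x=1.0, q=0.011, term=0.010377
Year 1: k_p_x=0.989, q=0.007, term=0.006161
Year 2: k_p_x=0.982077, q=0.037, term=0.030509
Year 3: k_p_x=0.94574, q=0.024, term=0.017979
Year 4: k_p_x=0.923042, q=0.027, term=0.018623
A_x = 0.0836


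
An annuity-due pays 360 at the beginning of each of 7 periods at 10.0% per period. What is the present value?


PV_due = PMT * (1-(1+i)^(-n))/i * (1+i)
PV_immediate = 1752.6308
PV_due = 1752.6308 * 1.1
= 1927.8939


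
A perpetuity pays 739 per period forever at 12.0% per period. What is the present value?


PV = PMT / i
= 739 / 0.12
= 6158.3333


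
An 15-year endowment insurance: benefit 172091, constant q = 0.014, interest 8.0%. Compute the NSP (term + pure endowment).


Term component = 19090.906
Pure endowment = 15_p_x * v^15 * benefit = 0.809382 * 0.315242 * 172091 = 43909.2026
NSP = 63000.1086


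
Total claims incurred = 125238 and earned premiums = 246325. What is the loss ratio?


Loss ratio = claims / premiums
= 125238 / 246325
= 0.5084


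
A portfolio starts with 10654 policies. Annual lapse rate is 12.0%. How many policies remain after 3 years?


remaining = initial * (1 - lapse)^years
= 10654 * (1 - 0.12)^3
= 10654 * 0.681472
= 7260.4027


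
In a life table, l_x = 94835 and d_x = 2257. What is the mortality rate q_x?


q_x = d_x / l_x
= 2257 / 94835
= 0.0238


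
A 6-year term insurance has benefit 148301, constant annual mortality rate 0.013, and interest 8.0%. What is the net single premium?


NSP = benefit * sum_{k=0}^{n-1} k_p_x * q * v^(k+1)
With constant q=0.013, v=0.925926
Sum = 0.058348
NSP = 148301 * 0.058348
= 8653.086


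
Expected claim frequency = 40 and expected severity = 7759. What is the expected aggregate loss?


E[S] = E[N] * E[X]
= 40 * 7759
= 310360


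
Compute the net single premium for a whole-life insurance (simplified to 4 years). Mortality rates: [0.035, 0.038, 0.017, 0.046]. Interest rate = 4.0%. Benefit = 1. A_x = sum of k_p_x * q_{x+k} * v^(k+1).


v = 0.961538
Year 0: k_p_x=1.0, q=0.035, term=0.033654
Year 1: k_p_x=0.965, q=0.038, term=0.033903
Year 2: k_p_x=0.92833, q=0.017, term=0.01403
Year 3: k_p_x=0.912548, q=0.046, term=0.035882
A_x = 0.1175


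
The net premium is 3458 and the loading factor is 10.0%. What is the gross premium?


Gross = net * (1 + loading)
= 3458 * (1 + 0.1)
= 3458 * 1.1
= 3803.8


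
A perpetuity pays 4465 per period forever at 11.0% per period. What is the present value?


PV = PMT / i
= 4465 / 0.11
= 40590.9091


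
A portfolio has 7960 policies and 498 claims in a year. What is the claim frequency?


frequency = claims / policies
= 498 / 7960
= 0.0626


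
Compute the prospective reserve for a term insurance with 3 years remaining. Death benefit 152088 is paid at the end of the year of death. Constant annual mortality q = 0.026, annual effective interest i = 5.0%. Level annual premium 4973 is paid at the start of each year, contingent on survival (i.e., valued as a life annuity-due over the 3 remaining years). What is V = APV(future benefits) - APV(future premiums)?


v = 1/(1+i) = 0.952381
APV(future benefits) per unit = sum_{k=0}^{2} k_p_x * q * v^(k+1) = 0.069039
APV(future benefits) = 152088 * 0.069039 = 10499.9382
Life annuity-due factor ä_{x:3} = sum_{k=0}^{2} k_p_x * v^k = 2.788096
APV(future premiums) = 4973 * 2.788096 = 13865.2021
V = 10499.9382 - 13865.2021
= -3365.2639


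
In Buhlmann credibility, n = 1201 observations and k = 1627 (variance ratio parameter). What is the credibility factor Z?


Z = n / (n + k)
= 1201 / (1201 + 1627)
= 1201 / 2828
= 0.4247


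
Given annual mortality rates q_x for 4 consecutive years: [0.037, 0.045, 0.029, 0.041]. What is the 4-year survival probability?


p_k = 1 - q_k for each year
Survival = product of (1 - q_k)
= 0.963 * 0.955 * 0.971 * 0.959
= 0.8564


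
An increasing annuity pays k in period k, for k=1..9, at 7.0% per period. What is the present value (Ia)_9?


(Ia)_n = sum_{k=1}^{n} k * v^k, v = 1/(1+i)
v = 0.934579
Sum computed term by term:
(Ia)_9 = 29.6556


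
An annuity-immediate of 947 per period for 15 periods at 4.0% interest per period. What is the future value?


FV = PMT * ((1+i)^n - 1) / i
= 947 * ((1.04)^15 - 1) / 0.04
= 947 * (1.800944 - 1) / 0.04
= 18962.3375


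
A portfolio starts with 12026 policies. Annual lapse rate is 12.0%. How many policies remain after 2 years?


remaining = initial * (1 - lapse)^years
= 12026 * (1 - 0.12)^2
= 12026 * 0.7744
= 9312.9344


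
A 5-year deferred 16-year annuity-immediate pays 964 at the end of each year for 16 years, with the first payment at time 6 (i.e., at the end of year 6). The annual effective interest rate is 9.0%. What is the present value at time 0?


PV at time 5 of the 16-year annuity-immediate:
a_n = 964 * (1-(1+0.09)^(-16))/0.09 = 8013.3061
Discount back 5 years to time 0:
PV = 8013.3061 * (1+0.09)^(-5)
= 8013.3061 * 0.649931
= 5208.0991


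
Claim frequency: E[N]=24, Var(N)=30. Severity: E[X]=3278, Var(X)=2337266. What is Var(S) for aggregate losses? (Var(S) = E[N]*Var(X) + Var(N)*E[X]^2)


Var(S) = E[N]*Var(X) + Var(N)*E[X]^2
= 24*2337266 + 30*3278^2
= 56094384 + 322358520
= 3.7845e+08


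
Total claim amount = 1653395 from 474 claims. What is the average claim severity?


severity = total / number
= 1653395 / 474
= 3488.1751


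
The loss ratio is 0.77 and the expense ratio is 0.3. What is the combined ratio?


Combined ratio = loss ratio + expense ratio
= 0.77 + 0.3
= 1.07


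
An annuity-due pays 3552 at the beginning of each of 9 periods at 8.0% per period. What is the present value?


PV_due = PMT * (1-(1+i)^(-n))/i * (1+i)
PV_immediate = 22188.9459
PV_due = 22188.9459 * 1.08
= 23964.0615


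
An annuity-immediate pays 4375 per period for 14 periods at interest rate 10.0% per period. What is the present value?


PV = PMT * (1 - (1+i)^(-n)) / i
= 4375 * (1 - (1+0.1)^(-14)) / 0.1
= 4375 * (1 - 0.263331) / 0.1
= 4375 * 7.366687
= 32229.2576


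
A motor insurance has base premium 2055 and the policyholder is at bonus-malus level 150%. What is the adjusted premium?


adjusted = base * BM_level / 100
= 2055 * 150 / 100
= 2055 * 1.5
= 3082.5


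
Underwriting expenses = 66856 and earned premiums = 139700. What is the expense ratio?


Expense ratio = expenses / premiums
= 66856 / 139700
= 0.4786


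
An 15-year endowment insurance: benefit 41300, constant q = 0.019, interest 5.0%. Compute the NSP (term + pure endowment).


Term component = 7269.9487
Pure endowment = 15_p_x * v^15 * benefit = 0.749955 * 0.481017 * 41300 = 14898.6074
NSP = 22168.5561


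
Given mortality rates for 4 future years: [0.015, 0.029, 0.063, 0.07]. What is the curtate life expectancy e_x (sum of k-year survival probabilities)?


e_x = sum_{k=1}^{n} k_p_x
k_p_x values:
  1_p_x = 0.985
  2_p_x = 0.956435
  3_p_x = 0.89618
  4_p_x = 0.833447
e_x = 3.6711


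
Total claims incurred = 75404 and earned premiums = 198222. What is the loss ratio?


Loss ratio = claims / premiums
= 75404 / 198222
= 0.3804


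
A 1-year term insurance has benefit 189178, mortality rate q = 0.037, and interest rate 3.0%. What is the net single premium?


NSP = benefit * q * v
v = 1/(1+i) = 0.970874
NSP = 189178 * 0.037 * 0.970874
= 6795.7146


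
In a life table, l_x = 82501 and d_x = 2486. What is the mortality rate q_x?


q_x = d_x / l_x
= 2486 / 82501
= 0.0301


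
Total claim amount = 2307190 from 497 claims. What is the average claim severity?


severity = total / number
= 2307190 / 497
= 4642.2334


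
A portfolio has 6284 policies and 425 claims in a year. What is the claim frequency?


frequency = claims / policies
= 425 / 6284
= 0.0676


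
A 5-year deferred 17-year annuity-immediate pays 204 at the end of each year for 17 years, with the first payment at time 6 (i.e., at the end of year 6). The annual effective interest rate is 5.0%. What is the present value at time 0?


PV at time 5 of the 17-year annuity-immediate:
a_n = 204 * (1-(1+0.05)^(-17))/0.05 = 2299.9095
Discount back 5 years to time 0:
PV = 2299.9095 * (1+0.05)^(-5)
= 2299.9095 * 0.783526
= 1802.0393


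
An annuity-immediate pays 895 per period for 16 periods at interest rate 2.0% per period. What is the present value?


PV = PMT * (1 - (1+i)^(-n)) / i
= 895 * (1 - (1+0.02)^(-16)) / 0.02
= 895 * (1 - 0.728446) / 0.02
= 895 * 13.577709
= 12152.0498


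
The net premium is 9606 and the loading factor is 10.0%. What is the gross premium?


Gross = net * (1 + loading)
= 9606 * (1 + 0.1)
= 9606 * 1.1
= 10566.6


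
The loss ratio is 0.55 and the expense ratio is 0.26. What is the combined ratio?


Combined ratio = loss ratio + expense ratio
= 0.55 + 0.26
= 0.81


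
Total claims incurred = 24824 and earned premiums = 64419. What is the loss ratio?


Loss ratio = claims / premiums
= 24824 / 64419
= 0.3854


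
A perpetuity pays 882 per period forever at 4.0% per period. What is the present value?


PV = PMT / i
= 882 / 0.04
= 22050.0


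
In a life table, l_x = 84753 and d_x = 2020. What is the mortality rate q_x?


q_x = d_x / l_x
= 2020 / 84753
= 0.0238


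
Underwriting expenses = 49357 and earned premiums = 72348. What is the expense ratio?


Expense ratio = expenses / premiums
= 49357 / 72348
= 0.6822


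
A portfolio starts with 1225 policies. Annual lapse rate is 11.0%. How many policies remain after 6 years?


remaining = initial * (1 - lapse)^years
= 1225 * (1 - 0.11)^6
= 1225 * 0.496981
= 608.8021


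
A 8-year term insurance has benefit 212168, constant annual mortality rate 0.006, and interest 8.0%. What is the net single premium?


NSP = benefit * sum_{k=0}^{n-1} k_p_x * q * v^(k+1)
With constant q=0.006, v=0.925926
Sum = 0.033846
NSP = 212168 * 0.033846
= 7181.0369


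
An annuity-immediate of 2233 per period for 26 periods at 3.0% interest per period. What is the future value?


FV = PMT * ((1+i)^n - 1) / i
= 2233 * ((1.03)^26 - 1) / 0.03
= 2233 * (2.156591 - 1) / 0.03
= 86088.9433


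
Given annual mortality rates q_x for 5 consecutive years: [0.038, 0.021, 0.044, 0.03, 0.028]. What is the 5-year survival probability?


p_k = 1 - q_k for each year
Survival = product of (1 - q_k)
= 0.962 * 0.979 * 0.956 * 0.97 * 0.972
= 0.8489


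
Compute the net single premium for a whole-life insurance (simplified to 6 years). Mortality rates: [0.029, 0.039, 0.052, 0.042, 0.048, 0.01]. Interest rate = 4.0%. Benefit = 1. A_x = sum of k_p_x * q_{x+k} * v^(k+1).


v = 0.961538
Year 0: k_p_x=1.0, q=0.029, term=0.027885
Year 1: k_p_x=0.971, q=0.039, term=0.035012
Year 2: k_p_x=0.933131, q=0.052, term=0.043137
Year 3: k_p_x=0.884608, q=0.042, term=0.031759
Year 4: k_p_x=0.847455, q=0.048, term=0.033434
Year 5: k_p_x=0.806777, q=0.01, term=0.006376
A_x = 0.1776


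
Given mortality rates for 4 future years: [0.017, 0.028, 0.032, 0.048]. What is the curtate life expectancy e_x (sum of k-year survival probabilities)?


e_x = sum_{k=1}^{n} k_p_x
k_p_x values:
  1_p_x = 0.983
  2_p_x = 0.955476
  3_p_x = 0.924901
  4_p_x = 0.880506
e_x = 3.7439


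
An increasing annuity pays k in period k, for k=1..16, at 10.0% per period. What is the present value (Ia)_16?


(Ia)_n = sum_{k=1}^{n} k * v^k, v = 1/(1+i)
v = 0.909091
Sum computed term by term:
(Ia)_16 = 51.2401


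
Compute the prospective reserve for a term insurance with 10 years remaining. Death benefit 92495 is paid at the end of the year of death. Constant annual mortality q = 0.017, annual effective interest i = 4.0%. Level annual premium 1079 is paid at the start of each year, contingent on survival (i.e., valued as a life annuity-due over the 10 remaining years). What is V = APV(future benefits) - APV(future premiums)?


v = 1/(1+i) = 0.961538
APV(future benefits) per unit = sum_{k=0}^{9} k_p_x * q * v^(k+1) = 0.128509
APV(future benefits) = 92495 * 0.128509 = 11886.4285
Life annuity-due factor ä_{x:10} = sum_{k=0}^{9} k_p_x * v^k = 7.861719
APV(future premiums) = 1079 * 7.861719 = 8482.7953
V = 11886.4285 - 8482.7953
= 3403.6332


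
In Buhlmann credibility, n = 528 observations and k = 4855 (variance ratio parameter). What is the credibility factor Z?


Z = n / (n + k)
= 528 / (528 + 4855)
= 528 / 5383
= 0.0981


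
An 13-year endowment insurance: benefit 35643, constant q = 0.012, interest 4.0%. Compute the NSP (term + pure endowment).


Term component = 4002.9111
Pure endowment = 13_p_x * v^13 * benefit = 0.854752 * 0.600574 * 35643 = 18297.0519
NSP = 22299.963


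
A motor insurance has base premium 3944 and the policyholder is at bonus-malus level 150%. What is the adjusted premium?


adjusted = base * BM_level / 100
= 3944 * 150 / 100
= 3944 * 1.5
= 5916.0


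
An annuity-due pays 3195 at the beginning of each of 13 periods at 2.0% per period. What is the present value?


PV_due = PMT * (1-(1+i)^(-n))/i * (1+i)
PV_immediate = 36258.0541
PV_due = 36258.0541 * 1.02
= 36983.2152


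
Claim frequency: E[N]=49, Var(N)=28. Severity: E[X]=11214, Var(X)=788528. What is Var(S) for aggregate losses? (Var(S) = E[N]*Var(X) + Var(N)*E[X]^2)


Var(S) = E[N]*Var(X) + Var(N)*E[X]^2
= 49*788528 + 28*11214^2
= 38637872 + 3521106288
= 3.5597e+09


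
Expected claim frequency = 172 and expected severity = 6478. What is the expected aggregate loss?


E[S] = E[N] * E[X]
= 172 * 6478
= 1.1142e+06


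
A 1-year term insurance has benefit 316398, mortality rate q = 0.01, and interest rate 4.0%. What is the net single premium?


NSP = benefit * q * v
v = 1/(1+i) = 0.961538
NSP = 316398 * 0.01 * 0.961538
= 3042.2885


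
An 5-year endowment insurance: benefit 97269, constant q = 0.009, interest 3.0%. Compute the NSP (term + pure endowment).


Term component = 3939.7572
Pure endowment = 5_p_x * v^5 * benefit = 0.955803 * 0.862609 * 97269 = 80196.7188
NSP = 84136.476


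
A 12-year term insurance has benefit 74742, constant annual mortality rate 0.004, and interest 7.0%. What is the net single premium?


NSP = benefit * sum_{k=0}^{n-1} k_p_x * q * v^(k+1)
With constant q=0.004, v=0.934579
Sum = 0.03118
NSP = 74742 * 0.03118
= 2330.4876


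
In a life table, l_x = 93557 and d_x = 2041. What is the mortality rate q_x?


q_x = d_x / l_x
= 2041 / 93557
= 0.0218


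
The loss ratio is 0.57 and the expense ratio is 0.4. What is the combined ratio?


Combined ratio = loss ratio + expense ratio
= 0.57 + 0.4
= 0.97


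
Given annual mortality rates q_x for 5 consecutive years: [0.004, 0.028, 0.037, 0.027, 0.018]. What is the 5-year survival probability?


p_k = 1 - q_k for each year
Survival = product of (1 - q_k)
= 0.996 * 0.972 * 0.963 * 0.973 * 0.982
= 0.8908


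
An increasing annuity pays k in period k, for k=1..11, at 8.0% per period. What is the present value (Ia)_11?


(Ia)_n = sum_{k=1}^{n} k * v^k, v = 1/(1+i)
v = 0.925926
Sum computed term by term:
(Ia)_11 = 37.4046


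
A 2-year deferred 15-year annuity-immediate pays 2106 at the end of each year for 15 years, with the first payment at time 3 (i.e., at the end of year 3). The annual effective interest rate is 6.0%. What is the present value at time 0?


PV at time 2 of the 15-year annuity-immediate:
a_n = 2106 * (1-(1+0.06)^(-15))/0.06 = 20453.9964
Discount back 2 years to time 0:
PV = 20453.9964 * (1+0.06)^(-2)
= 20453.9964 * 0.889996
= 18203.984


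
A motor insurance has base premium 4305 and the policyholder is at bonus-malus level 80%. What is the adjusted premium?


adjusted = base * BM_level / 100
= 4305 * 80 / 100
= 4305 * 0.8
= 3444.0


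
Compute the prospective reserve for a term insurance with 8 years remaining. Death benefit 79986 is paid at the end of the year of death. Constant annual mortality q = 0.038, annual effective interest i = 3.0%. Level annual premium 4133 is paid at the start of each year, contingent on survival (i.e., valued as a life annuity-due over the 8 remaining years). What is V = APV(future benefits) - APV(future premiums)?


v = 1/(1+i) = 0.970874
APV(future benefits) per unit = sum_{k=0}^{7} k_p_x * q * v^(k+1) = 0.235247
APV(future benefits) = 79986 * 0.235247 = 18816.4397
Life annuity-due factor ä_{x:8} = sum_{k=0}^{7} k_p_x * v^k = 6.376423
APV(future premiums) = 4133 * 6.376423 = 26353.7552
V = 18816.4397 - 26353.7552
= -7537.3155


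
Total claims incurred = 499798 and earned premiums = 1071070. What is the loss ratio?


Loss ratio = claims / premiums
= 499798 / 1071070
= 0.4666


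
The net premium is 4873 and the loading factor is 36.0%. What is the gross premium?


Gross = net * (1 + loading)
= 4873 * (1 + 0.36)
= 4873 * 1.36
= 6627.28


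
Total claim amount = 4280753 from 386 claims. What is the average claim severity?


severity = total / number
= 4280753 / 386
= 11090.0337


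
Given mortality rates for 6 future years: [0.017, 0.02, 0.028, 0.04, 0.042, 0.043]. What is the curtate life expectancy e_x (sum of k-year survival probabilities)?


e_x = sum_{k=1}^{n} k_p_x
k_p_x values:
  1_p_x = 0.983
  2_p_x = 0.96334
  3_p_x = 0.936366
  4_p_x = 0.898912
  5_p_x = 0.861158
  6_p_x = 0.824128
e_x = 5.4669


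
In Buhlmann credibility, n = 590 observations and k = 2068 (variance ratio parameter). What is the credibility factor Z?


Z = n / (n + k)
= 590 / (590 + 2068)
= 590 / 2658
= 0.222


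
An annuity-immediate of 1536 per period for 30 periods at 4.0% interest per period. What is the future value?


FV = PMT * ((1+i)^n - 1) / i
= 1536 * ((1.04)^30 - 1) / 0.04
= 1536 * (3.243398 - 1) / 0.04
= 86146.4644


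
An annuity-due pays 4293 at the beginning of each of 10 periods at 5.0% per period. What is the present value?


PV_due = PMT * (1-(1+i)^(-n))/i * (1+i)
PV_immediate = 33149.4081
PV_due = 33149.4081 * 1.05
= 34806.8785


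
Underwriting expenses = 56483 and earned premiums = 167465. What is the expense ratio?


Expense ratio = expenses / premiums
= 56483 / 167465
= 0.3373


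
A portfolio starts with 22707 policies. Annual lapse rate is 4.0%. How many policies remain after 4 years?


remaining = initial * (1 - lapse)^years
= 22707 * (1 - 0.04)^4
= 22707 * 0.849347
= 19286.1123


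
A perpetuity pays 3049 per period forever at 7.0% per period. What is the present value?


PV = PMT / i
= 3049 / 0.07
= 43557.1429


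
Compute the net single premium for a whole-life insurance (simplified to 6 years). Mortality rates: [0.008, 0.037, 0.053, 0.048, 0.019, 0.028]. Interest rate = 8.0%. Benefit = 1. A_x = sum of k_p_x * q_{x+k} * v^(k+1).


v = 0.925926
Year 0: k_p_x=1.0, q=0.008, term=0.007407
Year 1: k_p_x=0.992, q=0.037, term=0.031468
Year 2: k_p_x=0.955296, q=0.053, term=0.040192
Year 3: k_p_x=0.904665, q=0.048, term=0.031918
Year 4: k_p_x=0.861241, q=0.019, term=0.011137
Year 5: k_p_x=0.844878, q=0.028, term=0.014908
A_x = 0.137


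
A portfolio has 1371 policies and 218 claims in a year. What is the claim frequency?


frequency = claims / policies
= 218 / 1371
= 0.159


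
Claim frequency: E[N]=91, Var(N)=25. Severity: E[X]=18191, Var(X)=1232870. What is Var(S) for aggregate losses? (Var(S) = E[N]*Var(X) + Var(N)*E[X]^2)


Var(S) = E[N]*Var(X) + Var(N)*E[X]^2
= 91*1232870 + 25*18191^2
= 112191170 + 8272812025
= 8.3850e+09


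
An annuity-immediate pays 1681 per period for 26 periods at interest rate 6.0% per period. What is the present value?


PV = PMT * (1 - (1+i)^(-n)) / i
= 1681 * (1 - (1+0.06)^(-26)) / 0.06
= 1681 * (1 - 0.21981) / 0.06
= 1681 * 13.003166
= 21858.3224


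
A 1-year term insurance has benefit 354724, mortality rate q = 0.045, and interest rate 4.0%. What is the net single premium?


NSP = benefit * q * v
v = 1/(1+i) = 0.961538
NSP = 354724 * 0.045 * 0.961538
= 15348.6346


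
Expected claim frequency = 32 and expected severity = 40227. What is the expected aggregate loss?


E[S] = E[N] * E[X]
= 32 * 40227
= 1.2873e+06


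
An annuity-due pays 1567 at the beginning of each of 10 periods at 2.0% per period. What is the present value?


PV_due = PMT * (1-(1+i)^(-n))/i * (1+i)
PV_immediate = 14075.7107
PV_due = 14075.7107 * 1.02
= 14357.2249


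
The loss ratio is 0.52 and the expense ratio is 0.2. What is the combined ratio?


Combined ratio = loss ratio + expense ratio
= 0.52 + 0.2
= 0.72


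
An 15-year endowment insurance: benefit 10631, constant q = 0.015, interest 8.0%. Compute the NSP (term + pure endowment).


Term component = 1256.7573
Pure endowment = 15_p_x * v^15 * benefit = 0.797156 * 0.315242 * 10631 = 2671.5373
NSP = 3928.2946


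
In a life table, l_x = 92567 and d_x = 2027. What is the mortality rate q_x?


q_x = d_x / l_x
= 2027 / 92567
= 0.0219


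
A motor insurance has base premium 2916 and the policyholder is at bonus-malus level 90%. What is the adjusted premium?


adjusted = base * BM_level / 100
= 2916 * 90 / 100
= 2916 * 0.9
= 2624.4


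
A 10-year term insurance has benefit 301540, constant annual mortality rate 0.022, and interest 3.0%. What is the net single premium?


NSP = benefit * sum_{k=0}^{n-1} k_p_x * q * v^(k+1)
With constant q=0.022, v=0.970874
Sum = 0.171057
NSP = 301540 * 0.171057
= 51580.3942


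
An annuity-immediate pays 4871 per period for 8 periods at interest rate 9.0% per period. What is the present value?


PV = PMT * (1 - (1+i)^(-n)) / i
= 4871 * (1 - (1+0.09)^(-8)) / 0.09
= 4871 * (1 - 0.501866) / 0.09
= 4871 * 5.534819
= 26960.1039


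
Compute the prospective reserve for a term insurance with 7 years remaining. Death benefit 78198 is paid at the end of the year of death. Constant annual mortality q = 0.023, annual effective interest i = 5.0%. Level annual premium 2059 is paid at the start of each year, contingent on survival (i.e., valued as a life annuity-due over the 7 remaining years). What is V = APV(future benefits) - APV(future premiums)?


v = 1/(1+i) = 0.952381
APV(future benefits) per unit = sum_{k=0}^{6} k_p_x * q * v^(k+1) = 0.124811
APV(future benefits) = 78198 * 0.124811 = 9759.9686
Life annuity-due factor ä_{x:7} = sum_{k=0}^{6} k_p_x * v^k = 5.697892
APV(future premiums) = 2059 * 5.697892 = 11731.9603
V = 9759.9686 - 11731.9603
= -1971.9917


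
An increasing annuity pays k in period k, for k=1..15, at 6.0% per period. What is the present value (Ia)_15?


(Ia)_n = sum_{k=1}^{n} k * v^k, v = 1/(1+i)
v = 0.943396
Sum computed term by term:
(Ia)_15 = 67.2668


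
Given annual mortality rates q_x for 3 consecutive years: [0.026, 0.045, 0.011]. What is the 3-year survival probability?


p_k = 1 - q_k for each year
Survival = product of (1 - q_k)
= 0.974 * 0.955 * 0.989
= 0.9199


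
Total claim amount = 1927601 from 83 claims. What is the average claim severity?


severity = total / number
= 1927601 / 83
= 23224.1084


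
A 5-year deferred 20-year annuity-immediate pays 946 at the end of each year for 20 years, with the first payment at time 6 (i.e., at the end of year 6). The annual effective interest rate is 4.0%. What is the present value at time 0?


PV at time 5 of the 20-year annuity-immediate:
a_n = 946 * (1-(1+0.04)^(-20))/0.04 = 12856.4487
Discount back 5 years to time 0:
PV = 12856.4487 * (1+0.04)^(-5)
= 12856.4487 * 0.821927
= 10567.0637


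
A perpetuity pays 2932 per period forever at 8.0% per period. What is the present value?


PV = PMT / i
= 2932 / 0.08
= 36650.0


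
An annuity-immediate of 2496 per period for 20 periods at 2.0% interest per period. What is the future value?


FV = PMT * ((1+i)^n - 1) / i
= 2496 * ((1.02)^20 - 1) / 0.02
= 2496 * (1.485947 - 1) / 0.02
= 60646.235


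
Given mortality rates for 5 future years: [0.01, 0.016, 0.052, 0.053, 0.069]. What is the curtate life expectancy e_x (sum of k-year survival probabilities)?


e_x = sum_{k=1}^{n} k_p_x
k_p_x values:
  1_p_x = 0.99
  2_p_x = 0.97416
  3_p_x = 0.923504
  4_p_x = 0.874558
  5_p_x = 0.814213
e_x = 4.5764


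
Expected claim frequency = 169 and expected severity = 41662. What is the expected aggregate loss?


E[S] = E[N] * E[X]
= 169 * 41662
= 7.0409e+06


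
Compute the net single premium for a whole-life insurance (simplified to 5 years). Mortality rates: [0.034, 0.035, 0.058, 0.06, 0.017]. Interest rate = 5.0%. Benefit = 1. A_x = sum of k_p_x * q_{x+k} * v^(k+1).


v = 0.952381
Year 0: k_p_x=1.0, q=0.034, term=0.032381
Year 1: k_p_x=0.966, q=0.035, term=0.030667
Year 2: k_p_x=0.93219, q=0.058, term=0.046705
Year 3: k_p_x=0.878123, q=0.06, term=0.043346
Year 4: k_p_x=0.825436, q=0.017, term=0.010995
A_x = 0.1641


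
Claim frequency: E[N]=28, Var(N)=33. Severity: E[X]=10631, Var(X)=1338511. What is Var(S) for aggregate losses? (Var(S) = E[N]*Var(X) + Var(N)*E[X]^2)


Var(S) = E[N]*Var(X) + Var(N)*E[X]^2
= 28*1338511 + 33*10631^2
= 37478308 + 3729599313
= 3.7671e+09


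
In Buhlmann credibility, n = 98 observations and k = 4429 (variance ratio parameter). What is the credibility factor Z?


Z = n / (n + k)
= 98 / (98 + 4429)
= 98 / 4527
= 0.0216


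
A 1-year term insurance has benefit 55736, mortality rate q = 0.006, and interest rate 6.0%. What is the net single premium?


NSP = benefit * q * v
v = 1/(1+i) = 0.943396
NSP = 55736 * 0.006 * 0.943396
= 315.4868


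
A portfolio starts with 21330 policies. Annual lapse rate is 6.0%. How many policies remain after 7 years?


remaining = initial * (1 - lapse)^years
= 21330 * (1 - 0.06)^7
= 21330 * 0.648478
= 13832.0271


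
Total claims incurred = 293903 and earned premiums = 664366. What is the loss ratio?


Loss ratio = claims / premiums
= 293903 / 664366
= 0.4424


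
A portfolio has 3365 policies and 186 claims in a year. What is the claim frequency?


frequency = claims / policies
= 186 / 3365
= 0.0553


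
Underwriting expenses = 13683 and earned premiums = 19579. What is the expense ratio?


Expense ratio = expenses / premiums
= 13683 / 19579
= 0.6989


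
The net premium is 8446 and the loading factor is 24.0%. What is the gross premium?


Gross = net * (1 + loading)
= 8446 * (1 + 0.24)
= 8446 * 1.24
= 10473.04


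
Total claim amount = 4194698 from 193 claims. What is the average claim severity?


severity = total / number
= 4194698 / 193
= 21734.1865


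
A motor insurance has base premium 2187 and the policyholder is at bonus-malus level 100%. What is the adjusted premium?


adjusted = base * BM_level / 100
= 2187 * 100 / 100
= 2187 * 1.0
= 2187.0


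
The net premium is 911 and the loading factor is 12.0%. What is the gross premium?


Gross = net * (1 + loading)
= 911 * (1 + 0.12)
= 911 * 1.12
= 1020.32


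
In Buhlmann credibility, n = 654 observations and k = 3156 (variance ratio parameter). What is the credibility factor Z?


Z = n / (n + k)
= 654 / (654 + 3156)
= 654 / 3810
= 0.1717


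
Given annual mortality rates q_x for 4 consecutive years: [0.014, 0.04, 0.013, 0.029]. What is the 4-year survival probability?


p_k = 1 - q_k for each year
Survival = product of (1 - q_k)
= 0.986 * 0.96 * 0.987 * 0.971
= 0.9072


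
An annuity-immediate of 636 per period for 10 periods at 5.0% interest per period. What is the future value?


FV = PMT * ((1+i)^n - 1) / i
= 636 * ((1.05)^10 - 1) / 0.05
= 636 * (1.628895 - 1) / 0.05
= 7999.5397


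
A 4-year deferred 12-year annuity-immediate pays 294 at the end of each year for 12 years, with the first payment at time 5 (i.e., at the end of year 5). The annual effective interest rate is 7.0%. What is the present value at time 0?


PV at time 4 of the 12-year annuity-immediate:
a_n = 294 * (1-(1+0.07)^(-12))/0.07 = 2335.1498
Discount back 4 years to time 0:
PV = 2335.1498 * (1+0.07)^(-4)
= 2335.1498 * 0.762895
= 1781.4746


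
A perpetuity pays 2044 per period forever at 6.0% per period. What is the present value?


PV = PMT / i
= 2044 / 0.06
= 34066.6667


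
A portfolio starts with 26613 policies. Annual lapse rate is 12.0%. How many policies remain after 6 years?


remaining = initial * (1 - lapse)^years
= 26613 * (1 - 0.12)^6
= 26613 * 0.464404
= 12359.186


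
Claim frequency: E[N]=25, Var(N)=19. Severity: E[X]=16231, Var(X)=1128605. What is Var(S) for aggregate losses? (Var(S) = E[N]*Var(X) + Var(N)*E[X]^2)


Var(S) = E[N]*Var(X) + Var(N)*E[X]^2
= 25*1128605 + 19*16231^2
= 28215125 + 5005461859
= 5.0337e+09


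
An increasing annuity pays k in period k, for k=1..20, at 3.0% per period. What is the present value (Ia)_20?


(Ia)_n = sum_{k=1}^{n} k * v^k, v = 1/(1+i)
v = 0.970874
Sum computed term by term:
(Ia)_20 = 141.6761


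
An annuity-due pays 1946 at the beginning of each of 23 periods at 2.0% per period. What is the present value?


PV_due = PMT * (1-(1+i)^(-n))/i * (1+i)
PV_immediate = 35596.6292
PV_due = 35596.6292 * 1.02
= 36308.5618


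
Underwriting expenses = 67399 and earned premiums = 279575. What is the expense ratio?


Expense ratio = expenses / premiums
= 67399 / 279575
= 0.2411


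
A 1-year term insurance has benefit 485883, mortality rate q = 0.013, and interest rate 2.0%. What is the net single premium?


NSP = benefit * q * v
v = 1/(1+i) = 0.980392
NSP = 485883 * 0.013 * 0.980392
= 6192.6265


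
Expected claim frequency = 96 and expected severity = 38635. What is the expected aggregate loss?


E[S] = E[N] * E[X]
= 96 * 38635
= 3.7090e+06


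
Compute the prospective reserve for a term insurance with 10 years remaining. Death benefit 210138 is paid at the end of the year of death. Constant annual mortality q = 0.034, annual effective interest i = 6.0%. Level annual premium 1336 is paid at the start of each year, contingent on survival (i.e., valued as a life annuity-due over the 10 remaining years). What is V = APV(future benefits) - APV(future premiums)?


v = 1/(1+i) = 0.943396
APV(future benefits) per unit = sum_{k=0}^{9} k_p_x * q * v^(k+1) = 0.218792
APV(future benefits) = 210138 * 0.218792 = 45976.4671
Life annuity-due factor ä_{x:10} = sum_{k=0}^{9} k_p_x * v^k = 6.821156
APV(future premiums) = 1336 * 6.821156 = 9113.0638
V = 45976.4671 - 9113.0638
= 36863.4034


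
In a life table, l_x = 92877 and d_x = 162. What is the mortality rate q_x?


q_x = d_x / l_x
= 162 / 92877
= 0.0017


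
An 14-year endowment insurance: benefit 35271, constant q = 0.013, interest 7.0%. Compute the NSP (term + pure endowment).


Term component = 3740.5566
Pure endowment = 14_p_x * v^14 * benefit = 0.832607 * 0.387817 * 35271 = 11388.985
NSP = 15129.5416


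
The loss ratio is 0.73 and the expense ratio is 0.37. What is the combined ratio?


Combined ratio = loss ratio + expense ratio
= 0.73 + 0.37
= 1.1


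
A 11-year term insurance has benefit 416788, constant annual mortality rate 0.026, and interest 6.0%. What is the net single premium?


NSP = benefit * sum_{k=0}^{n-1} k_p_x * q * v^(k+1)
With constant q=0.026, v=0.943396
Sum = 0.18313
NSP = 416788 * 0.18313
= 76326.5296


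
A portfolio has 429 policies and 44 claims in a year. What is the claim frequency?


frequency = claims / policies
= 44 / 429
= 0.1026


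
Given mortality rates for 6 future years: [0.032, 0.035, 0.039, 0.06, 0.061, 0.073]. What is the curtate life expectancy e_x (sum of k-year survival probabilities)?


e_x = sum_{k=1}^{n} k_p_x
k_p_x values:
  1_p_x = 0.968
  2_p_x = 0.93412
  3_p_x = 0.897689
  4_p_x = 0.843828
  5_p_x = 0.792354
  6_p_x = 0.734513
e_x = 5.1705


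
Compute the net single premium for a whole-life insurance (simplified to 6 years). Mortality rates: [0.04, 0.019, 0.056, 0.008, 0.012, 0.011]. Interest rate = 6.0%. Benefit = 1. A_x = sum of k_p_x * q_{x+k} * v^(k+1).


v = 0.943396
Year 0: k_p_x=1.0, q=0.04, term=0.037736
Year 1: k_p_x=0.96, q=0.019, term=0.016234
Year 2: k_p_x=0.94176, q=0.056, term=0.04428
Year 3: k_p_x=0.889021, q=0.008, term=0.005634
Year 4: k_p_x=0.881909, q=0.012, term=0.007908
Year 5: k_p_x=0.871326, q=0.011, term=0.006757
A_x = 0.1185
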